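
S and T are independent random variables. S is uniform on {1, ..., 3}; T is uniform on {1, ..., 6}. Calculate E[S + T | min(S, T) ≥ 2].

Outcomes with min(S, T) ≥ 2: (2,2), (2,3), (2,4), (2,5), (2,6), (3,2), (3,3), (3,4), (3,5), (3,6), each with probability 1/18.
E[S + T | min(S, T) ≥ 2] = (4 + 5 + 6 + 7 + 8 + 5 + 6 + 7 + 8 + 9) / 10 = 13/2.

13/2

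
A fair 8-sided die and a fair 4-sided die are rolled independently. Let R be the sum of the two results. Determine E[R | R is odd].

P(R is odd) = 1/2.
Σ over the event: 3·1/16 + 5·1/8 + 7·1/8 + 9·1/8 + 11·1/16 = 7/2.
E[R | R is odd] = (7/2) / (1/2) = 7.

7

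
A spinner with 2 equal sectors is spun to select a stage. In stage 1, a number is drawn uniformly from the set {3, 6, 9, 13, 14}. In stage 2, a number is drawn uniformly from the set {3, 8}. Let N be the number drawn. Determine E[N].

29/4

E[N | stage 1] = (3+6+9+13+14)/5 = 9.
E[N | stage 2] = (3+8)/2 = 11/2.
E[N] = (1/2)·(9) + (1/2)·(11/2) = 29/4.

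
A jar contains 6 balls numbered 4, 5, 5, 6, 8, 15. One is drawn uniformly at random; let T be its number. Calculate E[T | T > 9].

P(T > 9) = 1/6.
Σ over the event: 15·1/6 = 5/2.
E[T | T > 9] = (5/2) / (1/6) = 15.

15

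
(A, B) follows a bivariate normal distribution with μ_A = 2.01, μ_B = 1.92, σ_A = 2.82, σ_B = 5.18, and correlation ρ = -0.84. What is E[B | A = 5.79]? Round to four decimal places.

-3.9125

The regression of B on A has slope ρ·σ_B/σ_A and passes through (μ_A, μ_B).
E[B | A=5.79] = 1.92 + (-0.84)·(5.18/2.82)·(5.79 − (2.01)) = 1.92 + (-1.543)·(3.78) = -3.9125.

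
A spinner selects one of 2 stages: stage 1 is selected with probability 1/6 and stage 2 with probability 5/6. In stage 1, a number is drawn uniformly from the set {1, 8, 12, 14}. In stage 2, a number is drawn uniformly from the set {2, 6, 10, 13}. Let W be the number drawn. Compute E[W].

95/12

E[W | stage 1] = (1+8+12+14)/4 = 35/4.
E[W | stage 2] = (2+6+10+13)/4 = 31/4.
E[W] = (1/6)·(35/4) + (5/6)·(31/4) = 95/12.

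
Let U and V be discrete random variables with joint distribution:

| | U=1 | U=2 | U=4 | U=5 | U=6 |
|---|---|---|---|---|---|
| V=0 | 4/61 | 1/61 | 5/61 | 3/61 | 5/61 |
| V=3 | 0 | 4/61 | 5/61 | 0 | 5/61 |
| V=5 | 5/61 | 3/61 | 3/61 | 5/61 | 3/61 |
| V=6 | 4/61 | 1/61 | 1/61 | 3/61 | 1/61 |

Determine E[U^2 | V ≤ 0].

P(V ≤ 0) = 18/61.
Σ U^2·P over the event = 1·(4/61) + 4·(1/61) + 16·(5/61) + 25·(3/61) + 36·(5/61) = 343/61.
E[U^2 | V ≤ 0] = (343/61) / (18/61) = 343/18.

343/18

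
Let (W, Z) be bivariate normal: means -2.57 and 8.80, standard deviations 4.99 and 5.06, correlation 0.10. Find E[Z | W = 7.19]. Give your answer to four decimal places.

9.7897

The regression of Z on W has slope ρ·σ_Z/σ_W and passes through (μ_W, μ_Z).
E[Z | W=7.19] = 8.80 + (0.10)·(5.06/4.99)·(7.19 − (-2.57)) = 8.80 + (0.1014)·(9.76) = 9.7897.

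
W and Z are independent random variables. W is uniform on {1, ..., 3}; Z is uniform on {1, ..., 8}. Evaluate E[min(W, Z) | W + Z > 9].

P(W + Z > 9) = 1/8.
Summing min(W,Z)·P(x,y) over outcomes with W + Z > 9 gives 1/3.
E[min(W, Z) | W + Z > 9] = (1/3) / (1/8) = 8/3.

8/3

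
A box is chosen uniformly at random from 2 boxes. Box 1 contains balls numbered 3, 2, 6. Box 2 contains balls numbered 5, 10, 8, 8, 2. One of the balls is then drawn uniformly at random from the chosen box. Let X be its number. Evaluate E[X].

E[X | box 1] = (3+2+6)/3 = 11/3.
E[X | box 2] = (5+10+8+8+2)/5 = 33/5.
E[X] = (1/2)·(11/3) + (1/2)·(33/5) = 77/15.

77/15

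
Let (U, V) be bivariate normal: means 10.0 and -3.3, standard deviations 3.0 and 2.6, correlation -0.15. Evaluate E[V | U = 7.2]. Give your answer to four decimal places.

The regression of V on U has slope ρ·σ_V/σ_U and passes through (μ_U, μ_V).
E[V | U=7.2] = -3.3 + (-0.15)·(2.6/3.0)·(7.2 − (10.0)) = -3.3 + (-0.13)·(-2.8) = -2.9360.

-2.9360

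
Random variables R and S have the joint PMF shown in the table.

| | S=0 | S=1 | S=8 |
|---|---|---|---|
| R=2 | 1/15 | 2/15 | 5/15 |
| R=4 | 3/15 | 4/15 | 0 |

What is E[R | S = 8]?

2

P(S = 8) = 1/3.
Σ R·P over the event = 2·(5/15) = 2/3.
E[R | S = 8] = (2/3) / (1/3) = 2.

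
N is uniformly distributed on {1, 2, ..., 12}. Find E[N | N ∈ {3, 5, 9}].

P(N ∈ {3, 5, 9}) = 1/4.
Σ over the event: 3·1/12 + 5·1/12 + 9·1/12 = 17/12.
E[N | N ∈ {3, 5, 9}] = (17/12) / (1/4) = 17/3.

17/3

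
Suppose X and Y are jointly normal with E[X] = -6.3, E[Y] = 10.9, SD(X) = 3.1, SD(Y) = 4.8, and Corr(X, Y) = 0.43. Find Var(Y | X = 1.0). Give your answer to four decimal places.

18.7799

For a bivariate normal, Var(Y | X=x) = σ_Y²(1 − ρ²).
Var(Y | X=1.0) = (4.8)²·(1 − (0.43)²) = 23.04·0.8151 = 18.7799.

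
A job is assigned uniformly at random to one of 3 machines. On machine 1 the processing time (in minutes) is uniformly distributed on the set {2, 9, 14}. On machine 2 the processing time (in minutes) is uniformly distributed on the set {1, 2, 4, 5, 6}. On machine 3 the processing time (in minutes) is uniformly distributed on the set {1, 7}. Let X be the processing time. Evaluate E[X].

E[X | machine 1] = (2+9+14)/3 = 25/3.
E[X | machine 2] = (1+2+4+5+6)/5 = 18/5.
E[X | machine 3] = (1+7)/2 = 4.
E[X] = (1/3)·(25/3) + (1/3)·(18/5) + (1/3)·(4) = 239/45.

239/45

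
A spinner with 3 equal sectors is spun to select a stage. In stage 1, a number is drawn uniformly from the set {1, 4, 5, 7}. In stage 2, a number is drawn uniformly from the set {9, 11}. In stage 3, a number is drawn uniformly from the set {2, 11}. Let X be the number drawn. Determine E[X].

83/12

E[X | stage 1] = (1+4+5+7)/4 = 17/4.
E[X | stage 2] = (9+11)/2 = 10.
E[X | stage 3] = (2+11)/2 = 13/2.
E[X] = (1/3)·(17/4) + (1/3)·(10) + (1/3)·(13/2) = 83/12.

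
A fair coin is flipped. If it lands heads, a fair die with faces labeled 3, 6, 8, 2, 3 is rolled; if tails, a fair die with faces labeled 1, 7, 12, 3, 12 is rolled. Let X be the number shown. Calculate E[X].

E[X | heads] = (3+6+8+2+3)/5 = 22/5.
E[X | tails] = (1+7+12+3+12)/5 = 7.
E[X] = (1/2)·(22/5) + (1/2)·(7) = 57/10.

57/10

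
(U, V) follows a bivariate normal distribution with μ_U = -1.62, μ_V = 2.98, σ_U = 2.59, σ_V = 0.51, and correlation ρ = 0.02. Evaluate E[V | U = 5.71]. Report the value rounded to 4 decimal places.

3.0089

E[V | U=x] = μ_V + ρ(σ_V/σ_U)(x − μ_U) for jointly normal variables.
E[V | U=5.71] = 2.98 + (0.02)·(0.51/2.59)·(5.71 − (-1.62)) = 2.98 + (0.0039382)·(7.33) = 3.0089.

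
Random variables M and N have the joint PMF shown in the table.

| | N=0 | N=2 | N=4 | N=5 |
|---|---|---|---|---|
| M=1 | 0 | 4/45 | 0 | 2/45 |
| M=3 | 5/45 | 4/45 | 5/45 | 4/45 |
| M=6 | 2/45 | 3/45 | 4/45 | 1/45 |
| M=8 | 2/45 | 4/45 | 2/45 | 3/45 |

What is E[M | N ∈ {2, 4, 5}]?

P(N ∈ {2, 4, 5}) = 4/5.
Summing M·P(M=x,N=y) over the conditioning event gives 11/3.
E[M | N ∈ {2, 4, 5}] = (11/3) / (4/5) = 55/12.

55/12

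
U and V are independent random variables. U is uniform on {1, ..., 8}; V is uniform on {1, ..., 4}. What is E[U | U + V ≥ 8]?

46/7

P(U + V ≥ 8) = 7/16.
Summing U·P(x,y) over outcomes with U + V ≥ 8 gives 23/8.
E[U | U + V ≥ 8] = (23/8) / (7/16) = 46/7.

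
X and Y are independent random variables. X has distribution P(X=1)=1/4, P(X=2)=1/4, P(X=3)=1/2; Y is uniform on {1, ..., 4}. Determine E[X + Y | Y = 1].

13/4

P(Y = 1) = 1/4.
Summing (X+Y)·P(x,y) over outcomes with Y = 1 gives 13/16.
E[X + Y | Y = 1] = (13/16) / (1/4) = 13/4.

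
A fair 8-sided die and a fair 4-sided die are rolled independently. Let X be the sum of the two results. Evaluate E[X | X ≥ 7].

80/9

P(X ≥ 7) = 9/16.
Σ over the event: 7·1/8 + 8·1/8 + 9·1/8 + 10·3/32 + 11·1/16 + 12·1/32 = 5.
E[X | X ≥ 7] = (5) / (9/16) = 80/9.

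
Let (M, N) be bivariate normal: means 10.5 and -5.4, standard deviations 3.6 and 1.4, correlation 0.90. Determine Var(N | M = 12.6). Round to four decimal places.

For a bivariate normal, Var(N | M=x) = σ_N²(1 − ρ²).
Var(N | M=12.6) = (1.4)²·(1 − (0.90)²) = 1.96·0.19 = 0.3724.

0.3724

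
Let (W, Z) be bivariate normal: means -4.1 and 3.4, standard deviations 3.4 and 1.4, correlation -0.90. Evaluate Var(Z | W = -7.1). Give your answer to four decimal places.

The conditional variance in a bivariate normal is σ_Z²(1 − ρ²), independent of x.
Var(Z | W=-7.1) = (1.4)²·(1 − (-0.90)²) = 1.96·0.19 = 0.3724.

0.3724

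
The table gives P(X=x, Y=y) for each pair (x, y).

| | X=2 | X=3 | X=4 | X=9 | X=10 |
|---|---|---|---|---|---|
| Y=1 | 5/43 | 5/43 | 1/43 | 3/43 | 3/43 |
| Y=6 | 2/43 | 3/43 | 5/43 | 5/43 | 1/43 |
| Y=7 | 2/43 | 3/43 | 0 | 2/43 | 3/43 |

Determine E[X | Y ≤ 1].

86/17

P(Y ≤ 1) = 17/43.
Σ X·P over the event = 2·(5/43) + 3·(5/43) + 4·(1/43) + 9·(3/43) + 10·(3/43) = 2.
E[X | Y ≤ 1] = (2) / (17/43) = 86/17.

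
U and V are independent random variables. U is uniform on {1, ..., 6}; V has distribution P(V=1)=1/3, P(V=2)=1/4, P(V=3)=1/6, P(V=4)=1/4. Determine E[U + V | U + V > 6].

223/28

P(U + V > 6) = 7/18.
Summing (U+V)·P(x,y) over outcomes with U + V > 6 gives 223/72.
E[U + V | U + V > 6] = (223/72) / (7/18) = 223/28.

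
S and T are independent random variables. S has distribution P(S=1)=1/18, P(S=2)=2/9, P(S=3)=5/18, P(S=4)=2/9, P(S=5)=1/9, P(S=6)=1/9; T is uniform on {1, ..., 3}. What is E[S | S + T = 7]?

19/4

P(S + T = 7) = 4/27.
Summing S·P(x,y) over outcomes with S + T = 7 gives 19/27.
E[S | S + T = 7] = (19/27) / (4/27) = 19/4.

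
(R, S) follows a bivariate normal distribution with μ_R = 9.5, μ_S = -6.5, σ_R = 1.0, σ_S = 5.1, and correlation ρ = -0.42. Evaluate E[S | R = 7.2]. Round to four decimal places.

E[S | R=x] = μ_S + ρ(σ_S/σ_R)(x − μ_R) for jointly normal variables.
E[S | R=7.2] = -6.5 + (-0.42)·(5.1/1.0)·(7.2 − (9.5)) = -6.5 + (-2.142)·(-2.3) = -1.5734.

-1.5734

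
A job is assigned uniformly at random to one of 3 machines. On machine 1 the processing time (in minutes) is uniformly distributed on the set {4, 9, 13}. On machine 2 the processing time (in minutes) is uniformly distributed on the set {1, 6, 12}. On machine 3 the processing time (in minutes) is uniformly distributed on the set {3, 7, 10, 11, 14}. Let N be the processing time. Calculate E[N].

E[N | machine 1] = (4+9+13)/3 = 26/3.
E[N | machine 2] = (1+6+12)/3 = 19/3.
E[N | machine 3] = (3+7+10+11+14)/5 = 9.
By the law of total expectation,
E[N] = (1/3)·(26/3) + (1/3)·(19/3) + (1/3)·(9) = 8.

8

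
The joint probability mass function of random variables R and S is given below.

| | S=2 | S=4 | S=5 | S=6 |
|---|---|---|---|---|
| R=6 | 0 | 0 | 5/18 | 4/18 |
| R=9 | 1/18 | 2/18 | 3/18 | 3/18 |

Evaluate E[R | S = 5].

P(S = 5) = 4/9.
Σ R·P over the event = 6·(5/18) + 9·(3/18) = 19/6.
E[R | S = 5] = (19/6) / (4/9) = 57/8.

57/8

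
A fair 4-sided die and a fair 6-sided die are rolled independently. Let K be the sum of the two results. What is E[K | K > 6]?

8

P(K > 6) = 5/12.
Σ over the event: 7·1/6 + 8·1/8 + 9·1/12 + 10·1/24 = 10/3.
E[K | K > 6] = (10/3) / (5/12) = 8.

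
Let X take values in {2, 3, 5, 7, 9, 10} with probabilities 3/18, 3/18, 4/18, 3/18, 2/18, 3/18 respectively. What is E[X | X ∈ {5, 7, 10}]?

71/10

P(X ∈ {5, 7, 10}) = 5/9.
Σ over the event: 5·2/9 + 7·1/6 + 10·1/6 = 71/18.
E[X | X ∈ {5, 7, 10}] = (71/18) / (5/9) = 71/10.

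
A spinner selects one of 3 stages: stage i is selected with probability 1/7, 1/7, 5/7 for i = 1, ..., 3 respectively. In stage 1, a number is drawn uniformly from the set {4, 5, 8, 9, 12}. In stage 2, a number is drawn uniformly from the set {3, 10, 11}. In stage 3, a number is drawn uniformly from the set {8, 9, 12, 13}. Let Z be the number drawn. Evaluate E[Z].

E[Z | stage 1] = (4+5+8+9+12)/5 = 38/5.
E[Z | stage 2] = (3+10+11)/3 = 8.
E[Z | stage 3] = (8+9+12+13)/4 = 21/2.
By the law of total expectation,
E[Z] = (1/7)·(38/5) + (1/7)·(8) + (5/7)·(21/2) = 681/70.

681/70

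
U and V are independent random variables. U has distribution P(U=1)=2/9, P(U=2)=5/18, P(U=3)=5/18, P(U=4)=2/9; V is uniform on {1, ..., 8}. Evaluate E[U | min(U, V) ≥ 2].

P(min(U, V) ≥ 2) = 49/72.
Summing U·P(x,y) over outcomes with min(U, V) ≥ 2 gives 287/144.
E[U | min(U, V) ≥ 2] = (287/144) / (49/72) = 41/14.

41/14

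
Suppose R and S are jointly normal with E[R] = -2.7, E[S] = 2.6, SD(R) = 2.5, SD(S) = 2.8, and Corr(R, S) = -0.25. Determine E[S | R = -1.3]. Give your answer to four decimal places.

2.2080

The regression of S on R has slope ρ·σ_S/σ_R and passes through (μ_R, μ_S).
E[S | R=-1.3] = 2.6 + (-0.25)·(2.8/2.5)·(-1.3 − (-2.7)) = 2.6 + (-0.28)·(1.4) = 2.2080.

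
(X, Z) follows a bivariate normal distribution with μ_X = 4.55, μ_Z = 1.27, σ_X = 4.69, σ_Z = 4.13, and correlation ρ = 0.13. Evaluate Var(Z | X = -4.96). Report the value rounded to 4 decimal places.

16.7686

Var(Z | X=x) = (1 − ρ²)·σ_Z².
Var(Z | X=-4.96) = (4.13)²·(1 − (0.13)²) = 17.0569·0.9831 = 16.7686.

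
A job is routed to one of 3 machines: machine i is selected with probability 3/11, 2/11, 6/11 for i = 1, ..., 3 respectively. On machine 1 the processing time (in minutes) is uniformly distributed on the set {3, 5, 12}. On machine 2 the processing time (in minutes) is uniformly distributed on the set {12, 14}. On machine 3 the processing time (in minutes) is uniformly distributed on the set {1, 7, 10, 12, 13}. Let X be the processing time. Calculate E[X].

E[X | machine 1] = (3+5+12)/3 = 20/3.
E[X | machine 2] = (12+14)/2 = 13.
E[X | machine 3] = (1+7+10+12+13)/5 = 43/5.
By the law of total expectation,
E[X] = (3/11)·(20/3) + (2/11)·(13) + (6/11)·(43/5) = 488/55.

488/55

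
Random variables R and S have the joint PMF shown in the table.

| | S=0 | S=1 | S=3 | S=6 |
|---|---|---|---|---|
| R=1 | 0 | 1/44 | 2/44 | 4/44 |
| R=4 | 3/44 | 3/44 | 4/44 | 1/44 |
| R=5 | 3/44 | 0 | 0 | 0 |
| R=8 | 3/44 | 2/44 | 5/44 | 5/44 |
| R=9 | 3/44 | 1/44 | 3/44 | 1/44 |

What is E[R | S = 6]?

57/11

P(S = 6) = 1/4.
Σ R·P over the event = 1·(4/44) + 4·(1/44) + 8·(5/44) + 9·(1/44) = 57/44.
E[R | S = 6] = (57/44) / (1/4) = 57/11.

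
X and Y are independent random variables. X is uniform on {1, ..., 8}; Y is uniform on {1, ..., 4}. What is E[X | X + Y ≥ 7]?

55/9

P(X + Y ≥ 7) = 9/16.
Summing X·P(x,y) over outcomes with X + Y ≥ 7 gives 55/16.
E[X | X + Y ≥ 7] = (55/16) / (9/16) = 55/9.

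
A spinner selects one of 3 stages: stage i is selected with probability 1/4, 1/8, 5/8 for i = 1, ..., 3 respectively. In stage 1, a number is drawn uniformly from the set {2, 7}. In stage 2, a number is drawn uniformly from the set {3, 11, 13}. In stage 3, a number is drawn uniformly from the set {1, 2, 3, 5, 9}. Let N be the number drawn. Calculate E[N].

E[N | stage 1] = (2+7)/2 = 9/2.
E[N | stage 2] = (3+11+13)/3 = 9.
E[N | stage 3] = (1+2+3+5+9)/5 = 4.
By the law of total expectation,
E[N] = (1/4)·(9/2) + (1/8)·(9) + (5/8)·(4) = 19/4.

19/4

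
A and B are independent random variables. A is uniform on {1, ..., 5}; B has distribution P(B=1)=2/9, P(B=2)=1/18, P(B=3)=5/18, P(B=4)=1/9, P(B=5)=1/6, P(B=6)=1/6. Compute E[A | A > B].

P(A > B) = 31/90.
Summing A·P(x,y) over outcomes with A > B gives 41/30.
E[A | A > B] = (41/30) / (31/90) = 123/31.

123/31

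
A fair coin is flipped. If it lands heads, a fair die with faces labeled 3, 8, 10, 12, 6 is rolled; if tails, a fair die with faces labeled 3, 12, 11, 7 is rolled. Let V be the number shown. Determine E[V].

E[V | heads] = (3+8+10+12+6)/5 = 39/5.
E[V | tails] = (3+12+11+7)/4 = 33/4.
By the law of total expectation,
E[V] = (1/2)·(39/5) + (1/2)·(33/4) = 321/40.

321/40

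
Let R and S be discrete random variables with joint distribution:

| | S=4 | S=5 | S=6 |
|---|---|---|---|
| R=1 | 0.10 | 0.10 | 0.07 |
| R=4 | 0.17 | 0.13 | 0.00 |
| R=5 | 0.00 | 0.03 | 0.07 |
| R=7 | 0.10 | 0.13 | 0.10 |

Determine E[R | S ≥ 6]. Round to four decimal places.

4.6667

P(S ≥ 6) = 0.24.
Σ R·P over the event = 1·(0.07) + 5·(0.07) + 7·(0.10) = 1.12.
E[R | S ≥ 6] = (1.12) / (0.24) = 4.6667.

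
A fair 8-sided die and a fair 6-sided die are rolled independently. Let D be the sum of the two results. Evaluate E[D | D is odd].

8

P(D is odd) = 1/2.
Σ over the event: 3·1/24 + 5·1/12 + 7·1/8 + 9·1/8 + 11·1/12 + 13·1/24 = 4.
E[D | D is odd] = (4) / (1/2) = 8.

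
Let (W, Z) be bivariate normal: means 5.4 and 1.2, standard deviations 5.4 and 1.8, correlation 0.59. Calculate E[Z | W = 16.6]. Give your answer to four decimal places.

3.4027

The regression of Z on W has slope ρ·σ_Z/σ_W and passes through (μ_W, μ_Z).
E[Z | W=16.6] = 1.2 + (0.59)·(1.8/5.4)·(16.6 − (5.4)) = 1.2 + (0.19667)·(11.2) = 3.4027.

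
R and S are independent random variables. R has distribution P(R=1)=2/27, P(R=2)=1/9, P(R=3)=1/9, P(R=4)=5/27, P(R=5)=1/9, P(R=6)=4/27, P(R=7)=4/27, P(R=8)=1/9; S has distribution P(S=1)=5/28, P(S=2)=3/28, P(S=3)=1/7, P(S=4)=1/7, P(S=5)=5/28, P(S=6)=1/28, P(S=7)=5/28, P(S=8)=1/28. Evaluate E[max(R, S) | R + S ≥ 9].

P(R + S ≥ 9) = 15/28.
Summing max(R,S)·P(x,y) over outcomes with R + S ≥ 9 gives 11/3.
E[max(R, S) | R + S ≥ 9] = (11/3) / (15/28) = 308/45.

308/45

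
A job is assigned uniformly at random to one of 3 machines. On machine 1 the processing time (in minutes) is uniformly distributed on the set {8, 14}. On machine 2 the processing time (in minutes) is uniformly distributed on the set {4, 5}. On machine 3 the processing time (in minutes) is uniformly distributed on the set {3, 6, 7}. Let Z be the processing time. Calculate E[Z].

E[Z | machine 1] = (8+14)/2 = 11.
E[Z | machine 2] = (4+5)/2 = 9/2.
E[Z | machine 3] = (3+6+7)/3 = 16/3.
E[Z] = (1/3)·(11) + (1/3)·(9/2) + (1/3)·(16/3) = 125/18.

125/18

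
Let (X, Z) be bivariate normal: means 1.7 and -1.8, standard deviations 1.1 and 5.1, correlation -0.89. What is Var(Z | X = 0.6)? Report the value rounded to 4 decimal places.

For a bivariate normal, Var(Z | X=x) = σ_Z²(1 − ρ²).
Var(Z | X=0.6) = (5.1)²·(1 − (-0.89)²) = 26.01·0.2079 = 5.4075.

5.4075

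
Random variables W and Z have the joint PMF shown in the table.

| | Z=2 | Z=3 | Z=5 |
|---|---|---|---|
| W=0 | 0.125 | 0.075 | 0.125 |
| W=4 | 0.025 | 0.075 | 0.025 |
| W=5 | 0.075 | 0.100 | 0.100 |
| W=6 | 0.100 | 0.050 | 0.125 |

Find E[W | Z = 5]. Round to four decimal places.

P(Z = 5) = 0.375.
Summing W·P(W=x,Z=y) over the conditioning event gives 1.350.
E[W | Z = 5] = (1.350) / (0.375) = 3.6000.

3.6000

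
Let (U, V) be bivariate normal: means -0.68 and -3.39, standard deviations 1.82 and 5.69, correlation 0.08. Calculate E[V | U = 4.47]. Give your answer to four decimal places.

For a bivariate normal, E[V | U=x] = μ_V + ρ·(σ_V/σ_U)·(x − μ_U).
E[V | U=4.47] = -3.39 + (0.08)·(5.69/1.82)·(4.47 − (-0.68)) = -3.39 + (0.25011)·(5.15) = -2.1019.

-2.1019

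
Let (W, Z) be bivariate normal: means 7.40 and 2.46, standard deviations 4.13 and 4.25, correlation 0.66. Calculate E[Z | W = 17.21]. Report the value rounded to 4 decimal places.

The regression of Z on W has slope ρ·σ_Z/σ_W and passes through (μ_W, μ_Z).
E[Z | W=17.21] = 2.46 + (0.66)·(4.25/4.13)·(17.21 − (7.40)) = 2.46 + (0.679177)·(9.81) = 9.1227.

9.1227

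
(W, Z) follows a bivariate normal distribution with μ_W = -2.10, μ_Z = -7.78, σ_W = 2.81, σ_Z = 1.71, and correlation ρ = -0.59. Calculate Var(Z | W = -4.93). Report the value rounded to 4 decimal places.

1.9062

The conditional variance in a bivariate normal is σ_Z²(1 − ρ²), independent of x.
Var(Z | W=-4.93) = (1.71)²·(1 − (-0.59)²) = 2.9241·0.6519 = 1.9062.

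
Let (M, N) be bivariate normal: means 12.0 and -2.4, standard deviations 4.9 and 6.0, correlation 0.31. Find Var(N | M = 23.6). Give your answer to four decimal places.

32.5404

Var(N | M=x) = (1 − ρ²)·σ_N².
Var(N | M=23.6) = (6.0)²·(1 − (0.31)²) = 36·0.9039 = 32.5404.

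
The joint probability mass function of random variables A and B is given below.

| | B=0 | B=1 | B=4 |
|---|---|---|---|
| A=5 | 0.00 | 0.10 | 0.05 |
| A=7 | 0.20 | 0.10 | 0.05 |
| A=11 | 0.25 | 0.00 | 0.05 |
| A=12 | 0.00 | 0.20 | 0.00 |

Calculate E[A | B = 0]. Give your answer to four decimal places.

P(B = 0) = 0.45.
Σ A·P over the event = 7·(0.20) + 11·(0.25) = 4.15.
E[A | B = 0] = (4.15) / (0.45) = 9.2222.

9.2222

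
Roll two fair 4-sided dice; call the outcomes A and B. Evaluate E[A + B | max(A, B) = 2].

Outcomes with max(A, B) = 2: (1,2), (2,1), (2,2), each with probability 1/16.
E[A + B | max(A, B) = 2] = (3 + 3 + 4) / 3 = 10/3.

10/3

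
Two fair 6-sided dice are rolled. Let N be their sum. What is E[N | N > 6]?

26/3

P(N > 6) = 7/12.
Σ over the event: 7·1/6 + 8·5/36 + 9·1/9 + 10·1/12 + 11·1/18 + 12·1/36 = 91/18.
E[N | N > 6] = (91/18) / (7/12) = 26/3.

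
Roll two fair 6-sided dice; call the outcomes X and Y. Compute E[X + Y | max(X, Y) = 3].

24/5

Outcomes with max(X, Y) = 3: (1,3), (2,3), (3,1), (3,2), (3,3), each with probability 1/36.
E[X + Y | max(X, Y) = 3] = (4 + 5 + 4 + 5 + 6) / 5 = 24/5.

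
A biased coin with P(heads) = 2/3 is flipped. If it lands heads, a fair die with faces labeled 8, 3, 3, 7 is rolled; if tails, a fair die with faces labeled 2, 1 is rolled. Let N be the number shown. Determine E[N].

4

E[N | heads] = (8+3+3+7)/4 = 21/4.
E[N | tails] = (2+1)/2 = 3/2.
By the law of total expectation,
E[N] = (2/3)·(21/4) + (1/3)·(3/2) = 4.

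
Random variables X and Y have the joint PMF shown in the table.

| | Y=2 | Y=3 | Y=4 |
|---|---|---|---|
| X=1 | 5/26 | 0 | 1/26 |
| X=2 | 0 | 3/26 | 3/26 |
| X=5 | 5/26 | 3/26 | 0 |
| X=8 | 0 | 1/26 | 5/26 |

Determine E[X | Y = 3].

29/7

P(Y = 3) = 7/26.
Σ X·P over the event = 2·(3/26) + 5·(3/26) + 8·(1/26) = 29/26.
E[X | Y = 3] = (29/26) / (7/26) = 29/7.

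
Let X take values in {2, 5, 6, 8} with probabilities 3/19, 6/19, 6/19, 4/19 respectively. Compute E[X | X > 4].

P(X > 4) = 16/19.
Σ over the event: 5·6/19 + 6·6/19 + 8·4/19 = 98/19.
E[X | X > 4] = (98/19) / (16/19) = 49/8.

49/8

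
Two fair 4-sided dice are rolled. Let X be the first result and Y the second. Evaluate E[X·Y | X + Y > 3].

P(X + Y > 3) = 13/16.
Summing XY·P(x,y) over outcomes with X + Y > 3 gives 95/16.
E[X·Y | X + Y > 3] = (95/16) / (13/16) = 95/13.

95/13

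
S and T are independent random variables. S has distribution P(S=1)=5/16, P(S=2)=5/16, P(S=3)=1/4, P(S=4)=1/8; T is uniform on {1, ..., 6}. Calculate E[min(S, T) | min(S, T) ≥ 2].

28/11

P(min(S, T) ≥ 2) = 55/96.
Summing min(S,T)·P(x,y) over outcomes with min(S, T) ≥ 2 gives 35/24.
E[min(S, T) | min(S, T) ≥ 2] = (35/24) / (55/96) = 28/11.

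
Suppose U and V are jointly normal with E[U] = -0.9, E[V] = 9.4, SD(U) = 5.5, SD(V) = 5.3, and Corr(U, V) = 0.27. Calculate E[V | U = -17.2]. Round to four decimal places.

5.1590

E[V | U=x] = μ_V + ρ(σ_V/σ_U)(x − μ_U) for jointly normal variables.
E[V | U=-17.2] = 9.4 + (0.27)·(5.3/5.5)·(-17.2 − (-0.9)) = 9.4 + (0.260182)·(-16.3) = 5.1590.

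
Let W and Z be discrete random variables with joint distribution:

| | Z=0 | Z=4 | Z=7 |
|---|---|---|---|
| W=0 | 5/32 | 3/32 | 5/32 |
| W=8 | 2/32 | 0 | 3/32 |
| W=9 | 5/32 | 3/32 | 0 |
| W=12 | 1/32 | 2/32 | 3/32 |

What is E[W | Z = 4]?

P(Z = 4) = 1/4.
Summing W·P(W=x,Z=y) over the conditioning event gives 51/32.
E[W | Z = 4] = (51/32) / (1/4) = 51/8.

51/8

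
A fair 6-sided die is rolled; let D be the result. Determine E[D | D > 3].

Given D > 3, D is equally likely to be any of {4, 5, 6}.
E[D | D > 3] = (4 + 5 + 6) / 3 = 5.

5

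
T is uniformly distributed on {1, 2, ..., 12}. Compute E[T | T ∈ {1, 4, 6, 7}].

9/2

P(T ∈ {1, 4, 6, 7}) = 1/3.
Σ over the event: 1·1/12 + 4·1/12 + 6·1/12 + 7·1/12 = 3/2.
E[T | T ∈ {1, 4, 6, 7}] = (3/2) / (1/3) = 9/2.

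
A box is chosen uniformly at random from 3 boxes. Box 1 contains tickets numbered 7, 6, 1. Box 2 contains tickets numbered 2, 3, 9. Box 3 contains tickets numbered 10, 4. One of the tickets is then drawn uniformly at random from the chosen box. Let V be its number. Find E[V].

49/9

E[V | box 1] = (7+6+1)/3 = 14/3.
E[V | box 2] = (2+3+9)/3 = 14/3.
E[V | box 3] = (10+4)/2 = 7.
By the law of total expectation,
E[V] = (1/3)·(14/3) + (1/3)·(14/3) + (1/3)·(7) = 49/9.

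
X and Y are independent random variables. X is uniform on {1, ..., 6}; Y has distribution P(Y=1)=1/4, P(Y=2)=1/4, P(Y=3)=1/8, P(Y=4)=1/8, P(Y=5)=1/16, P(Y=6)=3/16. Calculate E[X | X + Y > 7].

14/3

P(X + Y > 7) = 11/32.
Summing X·P(x,y) over outcomes with X + Y > 7 gives 77/48.
E[X | X + Y > 7] = (77/48) / (11/32) = 14/3.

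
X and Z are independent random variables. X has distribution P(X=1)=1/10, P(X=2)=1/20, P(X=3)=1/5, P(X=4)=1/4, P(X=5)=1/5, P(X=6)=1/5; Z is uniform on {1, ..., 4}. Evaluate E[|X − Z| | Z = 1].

P(Z = 1) = 1/4.
Summing |X−Z|·P(x,y) over outcomes with Z = 1 gives 3/4.
E[|X − Z| | Z = 1] = (3/4) / (1/4) = 3.

3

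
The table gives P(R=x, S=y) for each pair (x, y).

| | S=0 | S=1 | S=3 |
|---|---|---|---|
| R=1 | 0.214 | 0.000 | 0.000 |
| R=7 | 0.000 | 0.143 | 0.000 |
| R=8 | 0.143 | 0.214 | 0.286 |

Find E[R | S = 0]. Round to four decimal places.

P(S = 0) = 0.357.
Summing R·P(R=x,S=y) over the conditioning event gives 1.358.
E[R | S = 0] = (1.358) / (0.357) = 3.8039.

3.8039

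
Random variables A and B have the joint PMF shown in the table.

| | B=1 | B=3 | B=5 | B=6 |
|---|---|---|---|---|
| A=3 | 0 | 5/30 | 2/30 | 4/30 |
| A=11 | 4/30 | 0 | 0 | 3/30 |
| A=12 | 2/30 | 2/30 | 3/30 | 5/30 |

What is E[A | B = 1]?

P(B = 1) = 1/5.
Σ A·P over the event = 11·(4/30) + 12·(2/30) = 34/15.
E[A | B = 1] = (34/15) / (1/5) = 34/3.

34/3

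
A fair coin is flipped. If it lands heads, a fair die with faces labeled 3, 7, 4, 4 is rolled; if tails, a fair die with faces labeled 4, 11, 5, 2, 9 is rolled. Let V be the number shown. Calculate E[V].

107/20

E[V | heads] = (3+7+4+4)/4 = 9/2.
E[V | tails] = (4+11+5+2+9)/5 = 31/5.
By the law of total expectation,
E[V] = (1/2)·(9/2) + (1/2)·(31/5) = 107/20.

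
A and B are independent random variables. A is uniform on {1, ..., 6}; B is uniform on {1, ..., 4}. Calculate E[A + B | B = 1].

P(B = 1) = 1/4.
Summing (A+B)·P(x,y) over outcomes with B = 1 gives 9/8.
E[A + B | B = 1] = (9/8) / (1/4) = 9/2.

9/2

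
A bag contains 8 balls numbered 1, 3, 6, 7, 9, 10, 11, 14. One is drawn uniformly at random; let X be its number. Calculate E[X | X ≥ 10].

35/3

P(X ≥ 10) = 3/8.
Σ over the event: 10·1/8 + 11·1/8 + 14·1/8 = 35/8.
E[X | X ≥ 10] = (35/8) / (3/8) = 35/3.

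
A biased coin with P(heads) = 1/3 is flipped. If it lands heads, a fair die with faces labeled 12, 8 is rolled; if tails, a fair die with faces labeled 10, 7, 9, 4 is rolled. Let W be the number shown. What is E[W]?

E[W | heads] = (12+8)/2 = 10.
E[W | tails] = (10+7+9+4)/4 = 15/2.
E[W] = (1/3)·(10) + (2/3)·(15/2) = 25/3.

25/3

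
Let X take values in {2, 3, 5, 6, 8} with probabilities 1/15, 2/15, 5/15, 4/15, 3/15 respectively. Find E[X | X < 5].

8/3

P(X < 5) = 1/5.
Σ over the event: 2·1/15 + 3·2/15 = 8/15.
E[X | X < 5] = (8/15) / (1/5) = 8/3.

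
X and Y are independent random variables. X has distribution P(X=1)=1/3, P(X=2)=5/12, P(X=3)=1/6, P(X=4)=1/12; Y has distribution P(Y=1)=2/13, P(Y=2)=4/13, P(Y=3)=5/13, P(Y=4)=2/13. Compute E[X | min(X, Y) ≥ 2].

5/2

P(min(X, Y) ≥ 2) = 22/39.
Summing X·P(x,y) over outcomes with min(X, Y) ≥ 2 gives 55/39.
E[X | min(X, Y) ≥ 2] = (55/39) / (22/39) = 5/2.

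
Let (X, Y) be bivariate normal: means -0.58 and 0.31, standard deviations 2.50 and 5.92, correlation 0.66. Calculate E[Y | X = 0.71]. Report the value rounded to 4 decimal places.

2.3261

For a bivariate normal, E[Y | X=x] = μ_Y + ρ·(σ_Y/σ_X)·(x − μ_X).
E[Y | X=0.71] = 0.31 + (0.66)·(5.92/2.50)·(0.71 − (-0.58)) = 0.31 + (1.5629)·(1.29) = 2.3261.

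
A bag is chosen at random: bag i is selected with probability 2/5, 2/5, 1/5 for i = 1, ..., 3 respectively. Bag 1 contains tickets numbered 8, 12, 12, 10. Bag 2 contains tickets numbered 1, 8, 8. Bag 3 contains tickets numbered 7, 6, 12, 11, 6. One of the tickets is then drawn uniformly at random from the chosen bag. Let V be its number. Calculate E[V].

611/75

E[V | bag 1] = (8+12+12+10)/4 = 21/2.
E[V | bag 2] = (1+8+8)/3 = 17/3.
E[V | bag 3] = (7+6+12+11+6)/5 = 42/5.
By the law of total expectation,
E[V] = (2/5)·(21/2) + (2/5)·(17/3) + (1/5)·(42/5) = 611/75.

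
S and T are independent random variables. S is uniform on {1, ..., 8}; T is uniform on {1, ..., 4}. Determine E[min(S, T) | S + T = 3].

1

P(S + T = 3) = 1/16.
Summing min(S,T)·P(x,y) over outcomes with S + T = 3 gives 1/16.
E[min(S, T) | S + T = 3] = (1/16) / (1/16) = 1.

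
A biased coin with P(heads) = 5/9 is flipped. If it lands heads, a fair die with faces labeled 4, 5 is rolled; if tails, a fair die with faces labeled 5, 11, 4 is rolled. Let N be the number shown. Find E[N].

E[N | heads] = (4+5)/2 = 9/2.
E[N | tails] = (5+11+4)/3 = 20/3.
By the law of total expectation,
E[N] = (5/9)·(9/2) + (4/9)·(20/3) = 295/54.

295/54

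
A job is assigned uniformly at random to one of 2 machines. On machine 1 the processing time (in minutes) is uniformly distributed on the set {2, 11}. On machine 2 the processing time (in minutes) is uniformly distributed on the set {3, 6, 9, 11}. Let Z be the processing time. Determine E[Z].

E[Z | machine 1] = (2+11)/2 = 13/2.
E[Z | machine 2] = (3+6+9+11)/4 = 29/4.
E[Z] = (1/2)·(13/2) + (1/2)·(29/4) = 55/8.

55/8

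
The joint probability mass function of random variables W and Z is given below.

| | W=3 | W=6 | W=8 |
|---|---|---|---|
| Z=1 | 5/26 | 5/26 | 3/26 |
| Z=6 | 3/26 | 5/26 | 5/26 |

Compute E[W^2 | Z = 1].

P(Z = 1) = 1/2.
Summing W^2·P(W=x,Z=y) over the conditioning event gives 417/26.
E[W^2 | Z = 1] = (417/26) / (1/2) = 417/13.

417/13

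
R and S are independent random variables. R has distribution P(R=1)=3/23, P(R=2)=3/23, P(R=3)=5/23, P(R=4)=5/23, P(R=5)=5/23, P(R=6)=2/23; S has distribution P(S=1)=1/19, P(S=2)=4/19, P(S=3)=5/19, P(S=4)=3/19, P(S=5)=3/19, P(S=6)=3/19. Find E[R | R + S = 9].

48/11

P(R + S = 9) = 55/437.
Summing R·P(x,y) over outcomes with R + S = 9 gives 240/437.
E[R | R + S = 9] = (240/437) / (55/437) = 48/11.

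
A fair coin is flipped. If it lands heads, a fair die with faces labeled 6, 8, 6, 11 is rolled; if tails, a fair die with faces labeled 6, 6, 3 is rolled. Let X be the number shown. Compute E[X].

51/8

E[X | heads] = (6+8+6+11)/4 = 31/4.
E[X | tails] = (6+6+3)/3 = 5.
E[X] = (1/2)·(31/4) + (1/2)·(5) = 51/8.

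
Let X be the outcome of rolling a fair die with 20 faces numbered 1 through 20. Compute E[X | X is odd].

10

Given X is odd, X is equally likely to be any of {1, 3, 5, 7, 9, 11, 13, 15, 17, 19}.
E[X | X is odd] = (1 + 3 + 5 + 7 + 9 + 11 + 13 + 15 + 17 + 19) / 10 = 10.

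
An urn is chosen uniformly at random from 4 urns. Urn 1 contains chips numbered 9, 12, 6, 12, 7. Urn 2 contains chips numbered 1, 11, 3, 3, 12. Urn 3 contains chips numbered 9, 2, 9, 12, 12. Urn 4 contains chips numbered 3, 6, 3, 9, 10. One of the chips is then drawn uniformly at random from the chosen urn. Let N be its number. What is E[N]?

E[N | urn 1] = (9+12+6+12+7)/5 = 46/5.
E[N | urn 2] = (1+11+3+3+12)/5 = 6.
E[N | urn 3] = (9+2+9+12+12)/5 = 44/5.
E[N | urn 4] = (3+6+3+9+10)/5 = 31/5.
E[N] = (1/4)·(46/5) + (1/4)·(6) + (1/4)·(44/5) + (1/4)·(31/5) = 151/20.

151/20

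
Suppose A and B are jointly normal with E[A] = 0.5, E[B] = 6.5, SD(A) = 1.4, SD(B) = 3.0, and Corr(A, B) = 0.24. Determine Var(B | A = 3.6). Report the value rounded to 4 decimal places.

Var(B | A=x) = (1 − ρ²)·σ_B².
Var(B | A=3.6) = (3.0)²·(1 − (0.24)²) = 9·0.9424 = 8.4816.

8.4816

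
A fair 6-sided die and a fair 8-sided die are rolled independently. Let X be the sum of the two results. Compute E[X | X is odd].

P(X is odd) = 1/2.
Σ over the event: 3·1/24 + 5·1/12 + 7·1/8 + 9·1/8 + 11·1/12 + 13·1/24 = 4.
E[X | X is odd] = (4) / (1/2) = 8.

8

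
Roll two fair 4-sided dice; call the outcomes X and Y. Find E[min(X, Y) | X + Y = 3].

1

P(X + Y = 3) = 1/8.
Summing min(X,Y)·P(x,y) over outcomes with X + Y = 3 gives 1/8.
E[min(X, Y) | X + Y = 3] = (1/8) / (1/8) = 1.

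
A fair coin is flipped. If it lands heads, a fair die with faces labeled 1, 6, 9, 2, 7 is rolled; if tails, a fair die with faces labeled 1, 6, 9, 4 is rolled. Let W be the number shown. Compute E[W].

5

E[W | heads] = (1+6+9+2+7)/5 = 5.
E[W | tails] = (1+6+9+4)/4 = 5.
By the law of total expectation,
E[W] = (1/2)·(5) + (1/2)·(5) = 5.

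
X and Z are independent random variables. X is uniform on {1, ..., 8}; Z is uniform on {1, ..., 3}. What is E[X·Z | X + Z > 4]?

P(X + Z > 4) = 3/4.
Summing XZ·P(x,y) over outcomes with X + Z > 4 gives 67/8.
E[X·Z | X + Z > 4] = (67/8) / (3/4) = 67/6.

67/6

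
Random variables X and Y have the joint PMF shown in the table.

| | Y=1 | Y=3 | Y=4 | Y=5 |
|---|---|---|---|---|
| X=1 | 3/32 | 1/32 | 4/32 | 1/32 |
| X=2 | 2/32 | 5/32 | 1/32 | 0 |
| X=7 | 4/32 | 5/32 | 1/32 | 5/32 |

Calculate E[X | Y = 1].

P(Y = 1) = 9/32.
Σ X·P over the event = 1·(3/32) + 2·(2/32) + 7·(4/32) = 35/32.
E[X | Y = 1] = (35/32) / (9/32) = 35/9.

35/9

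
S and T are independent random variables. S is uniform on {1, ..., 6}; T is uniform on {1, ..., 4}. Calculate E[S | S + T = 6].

7/2

Outcomes with S + T = 6: (2,4), (3,3), (4,2), (5,1), each with probability 1/24.
E[S | S + T = 6] = (2 + 3 + 4 + 5) / 4 = 7/2.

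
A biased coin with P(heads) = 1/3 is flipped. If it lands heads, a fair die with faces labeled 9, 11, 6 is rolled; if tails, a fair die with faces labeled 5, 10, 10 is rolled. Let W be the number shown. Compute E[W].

76/9

E[W | heads] = (9+11+6)/3 = 26/3.
E[W | tails] = (5+10+10)/3 = 25/3.
E[W] = (1/3)·(26/3) + (2/3)·(25/3) = 76/9.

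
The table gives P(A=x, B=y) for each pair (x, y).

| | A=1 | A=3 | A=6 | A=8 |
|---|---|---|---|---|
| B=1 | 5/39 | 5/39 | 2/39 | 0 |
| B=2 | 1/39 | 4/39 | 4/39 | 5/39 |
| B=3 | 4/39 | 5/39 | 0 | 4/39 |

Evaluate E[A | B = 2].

P(B = 2) = 14/39.
Σ A·P over the event = 1·(1/39) + 3·(4/39) + 6·(4/39) + 8·(5/39) = 77/39.
E[A | B = 2] = (77/39) / (14/39) = 11/2.

11/2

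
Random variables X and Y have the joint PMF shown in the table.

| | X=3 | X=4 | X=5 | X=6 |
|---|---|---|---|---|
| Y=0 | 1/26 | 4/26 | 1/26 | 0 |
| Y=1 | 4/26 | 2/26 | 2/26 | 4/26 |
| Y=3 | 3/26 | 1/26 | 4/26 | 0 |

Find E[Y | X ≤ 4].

P(X ≤ 4) = 15/26.
Σ Y·P over the event = 0·(1/26) + 1·(4/26) + 3·(3/26) + 0·(4/26) + 1·(2/26) + 3·(1/26) = 9/13.
E[Y | X ≤ 4] = (9/13) / (15/26) = 6/5.

6/5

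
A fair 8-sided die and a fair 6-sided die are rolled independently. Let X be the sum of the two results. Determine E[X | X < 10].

P(X < 10) = 11/16.
Σ over the event: 2·1/48 + 3·1/24 + 4·1/16 + 5·1/12 + 6·5/48 + 7·1/8 + 8·1/8 + 9·1/8 = 107/24.
E[X | X < 10] = (107/24) / (11/16) = 214/33.

214/33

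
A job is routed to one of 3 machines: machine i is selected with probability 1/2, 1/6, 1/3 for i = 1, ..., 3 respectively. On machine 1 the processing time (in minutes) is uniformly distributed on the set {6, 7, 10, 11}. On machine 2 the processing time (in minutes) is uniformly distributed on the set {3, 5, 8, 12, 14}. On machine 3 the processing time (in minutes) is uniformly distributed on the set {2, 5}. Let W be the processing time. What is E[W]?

409/60

E[W | machine 1] = (6+7+10+11)/4 = 17/2.
E[W | machine 2] = (3+5+8+12+14)/5 = 42/5.
E[W | machine 3] = (2+5)/2 = 7/2.
By the law of total expectation,
E[W] = (1/2)·(17/2) + (1/6)·(42/5) + (1/3)·(7/2) = 409/60.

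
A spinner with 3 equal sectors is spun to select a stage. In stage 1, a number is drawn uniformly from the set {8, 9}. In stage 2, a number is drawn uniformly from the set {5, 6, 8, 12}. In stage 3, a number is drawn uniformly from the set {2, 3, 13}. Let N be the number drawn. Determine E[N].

E[N | stage 1] = (8+9)/2 = 17/2.
E[N | stage 2] = (5+6+8+12)/4 = 31/4.
E[N | stage 3] = (2+3+13)/3 = 6.
E[N] = (1/3)·(17/2) + (1/3)·(31/4) + (1/3)·(6) = 89/12.

89/12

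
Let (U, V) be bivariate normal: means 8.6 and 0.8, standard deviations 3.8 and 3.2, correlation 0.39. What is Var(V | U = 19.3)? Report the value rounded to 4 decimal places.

For a bivariate normal, Var(V | U=x) = σ_V²(1 − ρ²).
Var(V | U=19.3) = (3.2)²·(1 − (0.39)²) = 10.24·0.8479 = 8.6825.

8.6825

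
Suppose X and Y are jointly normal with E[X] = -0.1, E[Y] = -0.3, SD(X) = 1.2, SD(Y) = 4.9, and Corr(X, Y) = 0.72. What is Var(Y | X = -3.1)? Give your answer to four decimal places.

Var(Y | X=x) = (1 − ρ²)·σ_Y².
Var(Y | X=-3.1) = (4.9)²·(1 − (0.72)²) = 24.01·0.4816 = 11.5632.

11.5632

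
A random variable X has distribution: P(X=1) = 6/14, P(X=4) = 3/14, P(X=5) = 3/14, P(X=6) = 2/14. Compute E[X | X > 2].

39/8

P(X > 2) = 4/7.
Σ over the event: 4·3/14 + 5·3/14 + 6·1/7 = 39/14.
E[X | X > 2] = (39/14) / (4/7) = 39/8.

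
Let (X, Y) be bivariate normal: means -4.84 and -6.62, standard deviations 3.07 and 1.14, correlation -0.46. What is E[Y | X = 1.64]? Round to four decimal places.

-7.7269

For a bivariate normal, E[Y | X=x] = μ_Y + ρ·(σ_Y/σ_X)·(x − μ_X).
E[Y | X=1.64] = -6.62 + (-0.46)·(1.14/3.07)·(1.64 − (-4.84)) = -6.62 + (-0.170814)·(6.48) = -7.7269.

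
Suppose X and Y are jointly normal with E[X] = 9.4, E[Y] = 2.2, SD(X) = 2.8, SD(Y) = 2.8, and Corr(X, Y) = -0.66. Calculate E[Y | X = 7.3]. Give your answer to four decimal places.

3.5860

E[Y | X=x] = μ_Y + ρ(σ_Y/σ_X)(x − μ_X) for jointly normal variables.
E[Y | X=7.3] = 2.2 + (-0.66)·(2.8/2.8)·(7.3 − (9.4)) = 2.2 + (-0.66)·(-2.1) = 3.5860.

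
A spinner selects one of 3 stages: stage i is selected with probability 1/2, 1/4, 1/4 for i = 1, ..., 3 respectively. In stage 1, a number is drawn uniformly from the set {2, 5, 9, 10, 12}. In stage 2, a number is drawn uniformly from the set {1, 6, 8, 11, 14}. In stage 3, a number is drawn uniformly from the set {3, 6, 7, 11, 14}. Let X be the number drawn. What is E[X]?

157/20

E[X | stage 1] = (2+5+9+10+12)/5 = 38/5.
E[X | stage 2] = (1+6+8+11+14)/5 = 8.
E[X | stage 3] = (3+6+7+11+14)/5 = 41/5.
E[X] = (1/2)·(38/5) + (1/4)·(8) + (1/4)·(41/5) = 157/20.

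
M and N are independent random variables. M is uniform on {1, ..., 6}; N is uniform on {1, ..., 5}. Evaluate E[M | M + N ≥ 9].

Outcomes with M + N ≥ 9: (4,5), (5,4), (5,5), (6,3), (6,4), (6,5), each with probability 1/30.
E[M | M + N ≥ 9] = (4 + 5 + 5 + 6 + 6 + 6) / 6 = 16/3.

16/3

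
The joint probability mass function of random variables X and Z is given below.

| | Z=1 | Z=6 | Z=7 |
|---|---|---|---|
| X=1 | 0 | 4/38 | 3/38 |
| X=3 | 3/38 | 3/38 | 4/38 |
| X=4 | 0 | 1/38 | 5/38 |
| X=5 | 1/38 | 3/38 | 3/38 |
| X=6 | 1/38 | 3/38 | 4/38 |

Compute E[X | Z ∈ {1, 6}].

70/19

P(Z ∈ {1, 6}) = 1/2.
Σ X·P over the event = 1·(4/38) + 3·(3/38) + 3·(3/38) + 4·(1/38) + 5·(1/38) + 5·(3/38) + 6·(1/38) + 6·(3/38) = 35/19.
E[X | Z ∈ {1, 6}] = (35/19) / (1/2) = 70/19.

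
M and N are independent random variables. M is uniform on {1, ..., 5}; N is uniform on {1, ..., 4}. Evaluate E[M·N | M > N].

17/2

Outcomes with M > N: (2,1), (3,1), (3,2), (4,1), (4,2), (4,3), (5,1), (5,2), (5,3), (5,4), each with probability 1/20.
E[M·N | M > N] = (2 + 3 + 6 + 4 + 8 + 12 + 5 + 10 + 15 + 20) / 10 = 17/2.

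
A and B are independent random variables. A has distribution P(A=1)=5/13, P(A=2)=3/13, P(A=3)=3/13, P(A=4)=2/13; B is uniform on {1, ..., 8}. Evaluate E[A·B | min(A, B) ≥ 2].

115/8

P(min(A, B) ≥ 2) = 7/13.
Summing AB·P(x,y) over outcomes with min(A, B) ≥ 2 gives 805/104.
E[A·B | min(A, B) ≥ 2] = (805/104) / (7/13) = 115/8.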